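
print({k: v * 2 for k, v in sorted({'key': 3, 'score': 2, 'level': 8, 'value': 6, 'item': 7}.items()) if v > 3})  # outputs {'item': 14, 'level': 16, 'value': 12}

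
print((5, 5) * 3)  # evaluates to (5, 5, 5, 5, 5, 5)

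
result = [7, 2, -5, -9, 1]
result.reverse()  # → [1, -9, -5, 2, 7]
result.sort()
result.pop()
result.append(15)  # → [-9, -5, 1, 2, 15]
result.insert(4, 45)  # [-9, -5, 1, 2, 45, 15]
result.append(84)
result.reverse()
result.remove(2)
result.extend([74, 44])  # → [84, 15, 45, 1, -5, -9, 74, 44]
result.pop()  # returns 44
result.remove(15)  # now [84, 45, 1, -5, -9, 74]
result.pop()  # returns 74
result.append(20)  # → [84, 45, 1, -5, -9, 20]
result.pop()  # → 20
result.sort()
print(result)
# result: [-9, -5, 1, 45, 84]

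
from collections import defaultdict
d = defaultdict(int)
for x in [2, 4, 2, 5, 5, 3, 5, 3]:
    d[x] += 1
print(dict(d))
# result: {2: 2, 4: 1, 5: 3, 3: 2}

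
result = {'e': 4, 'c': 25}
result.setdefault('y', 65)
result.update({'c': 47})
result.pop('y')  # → 65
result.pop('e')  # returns 4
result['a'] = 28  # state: {'c': 47, 'a': 28}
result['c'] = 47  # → {'c': 47, 'a': 28}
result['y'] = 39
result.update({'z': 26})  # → {'c': 47, 'a': 28, 'y': 39, 'z': 26}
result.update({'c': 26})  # {'c': 26, 'a': 28, 'y': 39, 'z': 26}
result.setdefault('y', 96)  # 39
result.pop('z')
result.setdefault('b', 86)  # 86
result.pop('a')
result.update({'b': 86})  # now {'c': 26, 'y': 39, 'b': 86}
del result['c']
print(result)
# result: {'y': 39, 'b': 86}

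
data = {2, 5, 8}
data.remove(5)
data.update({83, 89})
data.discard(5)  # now {2, 8, 83, 89}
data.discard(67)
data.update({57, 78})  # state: {2, 8, 57, 78, 83, 89}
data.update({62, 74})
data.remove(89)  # {2, 8, 57, 62, 74, 78, 83}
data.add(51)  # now {2, 8, 51, 57, 62, 74, 78, 83}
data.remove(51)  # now {2, 8, 57, 62, 74, 78, 83}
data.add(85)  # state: {2, 8, 57, 62, 74, 78, 83, 85}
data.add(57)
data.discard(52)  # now {2, 8, 57, 62, 74, 78, 83, 85}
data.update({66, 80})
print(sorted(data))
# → [2, 8, 57, 62, 66, 74, 78, 80, 83, 85]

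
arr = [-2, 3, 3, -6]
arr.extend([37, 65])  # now [-2, 3, 3, -6, 37, 65]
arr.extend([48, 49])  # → [-2, 3, 3, -6, 37, 65, 48, 49]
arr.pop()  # 49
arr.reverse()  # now [48, 65, 37, -6, 3, 3, -2]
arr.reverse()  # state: [-2, 3, 3, -6, 37, 65, 48]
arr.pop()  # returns 48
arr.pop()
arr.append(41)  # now [-2, 3, 3, -6, 37, 41]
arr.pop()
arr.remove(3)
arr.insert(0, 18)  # [18, -2, 3, -6, 37]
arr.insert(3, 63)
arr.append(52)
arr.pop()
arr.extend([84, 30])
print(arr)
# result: [18, -2, 3, 63, -6, 37, 84, 30]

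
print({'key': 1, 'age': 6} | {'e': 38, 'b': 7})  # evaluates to {'key': 1, 'age': 6, 'e': 38, 'b': 7}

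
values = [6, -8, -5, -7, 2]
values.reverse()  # [2, -7, -5, -8, 6]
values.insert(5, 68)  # [2, -7, -5, -8, 6, 68]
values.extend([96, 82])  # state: [2, -7, -5, -8, 6, 68, 96, 82]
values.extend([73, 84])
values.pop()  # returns 84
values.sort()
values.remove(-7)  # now [-8, -5, 2, 6, 68, 73, 82, 96]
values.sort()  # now [-8, -5, 2, 6, 68, 73, 82, 96]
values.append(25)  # [-8, -5, 2, 6, 68, 73, 82, 96, 25]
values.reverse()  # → [25, 96, 82, 73, 68, 6, 2, -5, -8]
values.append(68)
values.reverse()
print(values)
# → [68, -8, -5, 2, 6, 68, 73, 82, 96, 25]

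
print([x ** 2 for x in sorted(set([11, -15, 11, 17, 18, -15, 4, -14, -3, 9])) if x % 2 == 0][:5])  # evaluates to [196, 16, 324]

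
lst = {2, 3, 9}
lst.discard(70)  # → {2, 3, 9}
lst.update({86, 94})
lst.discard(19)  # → {2, 3, 9, 86, 94}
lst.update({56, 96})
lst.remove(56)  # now {2, 3, 9, 86, 94, 96}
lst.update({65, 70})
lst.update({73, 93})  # {2, 3, 9, 65, 70, 73, 86, 93, 94, 96}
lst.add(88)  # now {2, 3, 9, 65, 70, 73, 86, 88, 93, 94, 96}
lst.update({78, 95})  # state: {2, 3, 9, 65, 70, 73, 78, 86, 88, 93, 94, 95, 96}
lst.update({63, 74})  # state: {2, 3, 9, 63, 65, 70, 73, 74, 78, 86, 88, 93, 94, 95, 96}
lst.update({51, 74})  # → {2, 3, 9, 51, 63, 65, 70, 73, 74, 78, 86, 88, 93, 94, 95, 96}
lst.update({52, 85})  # {2, 3, 9, 51, 52, 63, 65, 70, 73, 74, 78, 85, 86, 88, 93, 94, 95, 96}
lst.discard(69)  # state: {2, 3, 9, 51, 52, 63, 65, 70, 73, 74, 78, 85, 86, 88, 93, 94, 95, 96}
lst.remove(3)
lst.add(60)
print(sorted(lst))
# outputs [2, 9, 51, 52, 60, 63, 65, 70, 73, 74, 78, 85, 86, 88, 93, 94, 95, 96]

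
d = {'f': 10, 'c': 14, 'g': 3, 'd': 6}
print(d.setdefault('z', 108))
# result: 108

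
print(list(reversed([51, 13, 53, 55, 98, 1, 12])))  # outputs [12, 1, 98, 55, 53, 13, 51]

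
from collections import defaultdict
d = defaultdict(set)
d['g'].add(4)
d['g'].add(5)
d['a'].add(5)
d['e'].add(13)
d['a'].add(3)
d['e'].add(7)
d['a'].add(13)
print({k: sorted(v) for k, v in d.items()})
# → {'g': [4, 5], 'a': [3, 5, 13], 'e': [7, 13]}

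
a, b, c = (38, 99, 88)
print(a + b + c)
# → 225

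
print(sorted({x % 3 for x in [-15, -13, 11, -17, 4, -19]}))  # [0, 1, 2]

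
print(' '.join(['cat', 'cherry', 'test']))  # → cat cherry test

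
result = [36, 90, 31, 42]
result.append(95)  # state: [36, 90, 31, 42, 95]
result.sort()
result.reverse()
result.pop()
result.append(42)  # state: [95, 90, 42, 36, 42]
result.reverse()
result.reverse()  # [95, 90, 42, 36, 42]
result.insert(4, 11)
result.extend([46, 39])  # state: [95, 90, 42, 36, 11, 42, 46, 39]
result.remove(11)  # [95, 90, 42, 36, 42, 46, 39]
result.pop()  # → 39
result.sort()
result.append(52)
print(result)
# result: [36, 42, 42, 46, 90, 95, 52]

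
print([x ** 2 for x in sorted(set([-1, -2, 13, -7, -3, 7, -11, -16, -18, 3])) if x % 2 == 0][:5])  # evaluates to [324, 256, 4]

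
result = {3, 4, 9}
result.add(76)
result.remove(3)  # {4, 9, 76}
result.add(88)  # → {4, 9, 76, 88}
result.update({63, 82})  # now {4, 9, 63, 76, 82, 88}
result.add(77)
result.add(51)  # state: {4, 9, 51, 63, 76, 77, 82, 88}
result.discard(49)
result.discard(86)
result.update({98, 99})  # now {4, 9, 51, 63, 76, 77, 82, 88, 98, 99}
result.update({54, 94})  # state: {4, 9, 51, 54, 63, 76, 77, 82, 88, 94, 98, 99}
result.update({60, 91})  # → {4, 9, 51, 54, 60, 63, 76, 77, 82, 88, 91, 94, 98, 99}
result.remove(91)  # {4, 9, 51, 54, 60, 63, 76, 77, 82, 88, 94, 98, 99}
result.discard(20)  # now {4, 9, 51, 54, 60, 63, 76, 77, 82, 88, 94, 98, 99}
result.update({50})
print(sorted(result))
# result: [4, 9, 50, 51, 54, 60, 63, 76, 77, 82, 88, 94, 98, 99]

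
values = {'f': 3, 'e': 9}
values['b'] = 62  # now {'f': 3, 'e': 9, 'b': 62}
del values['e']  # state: {'f': 3, 'b': 62}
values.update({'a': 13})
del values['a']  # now {'f': 3, 'b': 62}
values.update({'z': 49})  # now {'f': 3, 'b': 62, 'z': 49}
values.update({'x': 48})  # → {'f': 3, 'b': 62, 'z': 49, 'x': 48}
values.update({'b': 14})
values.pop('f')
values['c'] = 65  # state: {'b': 14, 'z': 49, 'x': 48, 'c': 65}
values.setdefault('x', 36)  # 48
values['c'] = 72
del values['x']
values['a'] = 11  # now {'b': 14, 'z': 49, 'c': 72, 'a': 11}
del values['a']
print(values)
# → {'b': 14, 'z': 49, 'c': 72}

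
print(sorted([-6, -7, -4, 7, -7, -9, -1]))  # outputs [-9, -7, -7, -6, -4, -1, 7]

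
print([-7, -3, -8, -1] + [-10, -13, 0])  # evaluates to [-7, -3, -8, -1, -10, -13, 0]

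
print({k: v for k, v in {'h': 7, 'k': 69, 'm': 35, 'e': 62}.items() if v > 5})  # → {'h': 7, 'k': 69, 'm': 35, 'e': 62}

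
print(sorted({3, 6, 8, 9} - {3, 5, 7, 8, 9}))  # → [6]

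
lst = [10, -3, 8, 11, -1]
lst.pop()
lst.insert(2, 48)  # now [10, -3, 48, 8, 11]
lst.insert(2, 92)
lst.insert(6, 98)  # [10, -3, 92, 48, 8, 11, 98]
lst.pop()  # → 98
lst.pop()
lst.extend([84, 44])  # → [10, -3, 92, 48, 8, 84, 44]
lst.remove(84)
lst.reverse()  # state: [44, 8, 48, 92, -3, 10]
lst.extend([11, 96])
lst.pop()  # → 96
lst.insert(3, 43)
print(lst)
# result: [44, 8, 48, 43, 92, -3, 10, 11]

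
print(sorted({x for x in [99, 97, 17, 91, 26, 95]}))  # [17, 26, 91, 95, 97, 99]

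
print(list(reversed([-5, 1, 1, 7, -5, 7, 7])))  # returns [7, 7, -5, 7, 1, 1, -5]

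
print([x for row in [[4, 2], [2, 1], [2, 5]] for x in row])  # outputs [4, 2, 2, 1, 2, 5]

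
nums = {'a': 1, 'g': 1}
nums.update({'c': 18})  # {'a': 1, 'g': 1, 'c': 18}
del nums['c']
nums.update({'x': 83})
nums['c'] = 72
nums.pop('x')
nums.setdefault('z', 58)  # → 58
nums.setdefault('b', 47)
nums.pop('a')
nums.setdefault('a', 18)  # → 18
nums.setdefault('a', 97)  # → 18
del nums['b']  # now {'g': 1, 'c': 72, 'z': 58, 'a': 18}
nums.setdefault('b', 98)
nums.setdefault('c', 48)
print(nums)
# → {'g': 1, 'c': 72, 'z': 58, 'a': 18, 'b': 98}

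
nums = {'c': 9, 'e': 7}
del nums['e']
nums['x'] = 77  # {'c': 9, 'x': 77}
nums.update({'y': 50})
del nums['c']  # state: {'x': 77, 'y': 50}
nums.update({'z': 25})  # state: {'x': 77, 'y': 50, 'z': 25}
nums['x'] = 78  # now {'x': 78, 'y': 50, 'z': 25}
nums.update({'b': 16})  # {'x': 78, 'y': 50, 'z': 25, 'b': 16}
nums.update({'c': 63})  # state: {'x': 78, 'y': 50, 'z': 25, 'b': 16, 'c': 63}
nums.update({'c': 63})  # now {'x': 78, 'y': 50, 'z': 25, 'b': 16, 'c': 63}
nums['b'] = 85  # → {'x': 78, 'y': 50, 'z': 25, 'b': 85, 'c': 63}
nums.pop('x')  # 78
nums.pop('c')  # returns 63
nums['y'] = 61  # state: {'y': 61, 'z': 25, 'b': 85}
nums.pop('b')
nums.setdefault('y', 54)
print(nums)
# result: {'y': 61, 'z': 25}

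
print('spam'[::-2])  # mp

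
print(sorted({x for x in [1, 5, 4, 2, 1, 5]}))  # [1, 2, 4, 5]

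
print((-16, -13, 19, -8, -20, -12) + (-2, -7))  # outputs (-16, -13, 19, -8, -20, -12, -2, -7)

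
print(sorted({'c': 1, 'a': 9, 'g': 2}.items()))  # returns [('a', 9), ('c', 1), ('g', 2)]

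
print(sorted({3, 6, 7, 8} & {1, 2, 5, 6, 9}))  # [6]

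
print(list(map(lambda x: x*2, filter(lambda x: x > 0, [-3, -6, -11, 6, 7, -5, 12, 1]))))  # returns [12, 14, 24, 2]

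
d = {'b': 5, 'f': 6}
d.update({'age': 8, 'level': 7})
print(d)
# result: {'b': 5, 'f': 6, 'age': 8, 'level': 7}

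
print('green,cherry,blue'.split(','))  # ['green', 'cherry', 'blue']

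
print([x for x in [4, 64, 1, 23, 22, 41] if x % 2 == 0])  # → [4, 64, 22]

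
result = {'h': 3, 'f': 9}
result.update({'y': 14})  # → {'h': 3, 'f': 9, 'y': 14}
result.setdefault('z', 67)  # 67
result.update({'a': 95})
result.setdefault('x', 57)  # 57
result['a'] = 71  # {'h': 3, 'f': 9, 'y': 14, 'z': 67, 'a': 71, 'x': 57}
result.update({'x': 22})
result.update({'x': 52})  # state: {'h': 3, 'f': 9, 'y': 14, 'z': 67, 'a': 71, 'x': 52}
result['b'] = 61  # {'h': 3, 'f': 9, 'y': 14, 'z': 67, 'a': 71, 'x': 52, 'b': 61}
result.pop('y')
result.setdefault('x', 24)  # 52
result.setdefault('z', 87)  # 67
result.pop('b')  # 61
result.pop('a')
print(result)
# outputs {'h': 3, 'f': 9, 'z': 67, 'x': 52}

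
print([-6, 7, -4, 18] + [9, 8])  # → [-6, 7, -4, 18, 9, 8]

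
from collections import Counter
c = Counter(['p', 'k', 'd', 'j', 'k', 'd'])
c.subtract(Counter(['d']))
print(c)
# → Counter({'k': 2, 'p': 1, 'd': 1, 'j': 1})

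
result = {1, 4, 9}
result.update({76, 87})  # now {1, 4, 9, 76, 87}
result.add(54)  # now {1, 4, 9, 54, 76, 87}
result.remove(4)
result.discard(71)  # {1, 9, 54, 76, 87}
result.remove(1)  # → {9, 54, 76, 87}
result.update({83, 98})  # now {9, 54, 76, 83, 87, 98}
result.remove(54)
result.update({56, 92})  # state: {9, 56, 76, 83, 87, 92, 98}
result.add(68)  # {9, 56, 68, 76, 83, 87, 92, 98}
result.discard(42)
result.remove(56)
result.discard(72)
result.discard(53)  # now {9, 68, 76, 83, 87, 92, 98}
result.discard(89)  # {9, 68, 76, 83, 87, 92, 98}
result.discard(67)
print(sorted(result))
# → [9, 68, 76, 83, 87, 92, 98]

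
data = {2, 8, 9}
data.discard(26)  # {2, 8, 9}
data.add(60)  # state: {2, 8, 9, 60}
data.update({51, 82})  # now {2, 8, 9, 51, 60, 82}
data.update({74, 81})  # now {2, 8, 9, 51, 60, 74, 81, 82}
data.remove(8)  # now {2, 9, 51, 60, 74, 81, 82}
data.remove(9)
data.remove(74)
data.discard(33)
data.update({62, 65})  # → {2, 51, 60, 62, 65, 81, 82}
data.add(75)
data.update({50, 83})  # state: {2, 50, 51, 60, 62, 65, 75, 81, 82, 83}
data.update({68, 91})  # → {2, 50, 51, 60, 62, 65, 68, 75, 81, 82, 83, 91}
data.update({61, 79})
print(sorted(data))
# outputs [2, 50, 51, 60, 61, 62, 65, 68, 75, 79, 81, 82, 83, 91]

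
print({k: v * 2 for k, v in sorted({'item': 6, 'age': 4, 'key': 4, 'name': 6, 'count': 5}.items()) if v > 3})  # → {'age': 8, 'count': 10, 'item': 12, 'key': 8, 'name': 12}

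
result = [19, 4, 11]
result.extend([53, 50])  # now [19, 4, 11, 53, 50]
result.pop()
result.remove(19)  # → [4, 11, 53]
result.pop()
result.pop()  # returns 11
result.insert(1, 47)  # [4, 47]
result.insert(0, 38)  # [38, 4, 47]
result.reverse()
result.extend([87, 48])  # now [47, 4, 38, 87, 48]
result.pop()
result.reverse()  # [87, 38, 4, 47]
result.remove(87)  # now [38, 4, 47]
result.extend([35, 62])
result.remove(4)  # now [38, 47, 35, 62]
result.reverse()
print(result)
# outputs [62, 35, 47, 38]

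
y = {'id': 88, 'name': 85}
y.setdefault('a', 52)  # 52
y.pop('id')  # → 88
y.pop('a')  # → 52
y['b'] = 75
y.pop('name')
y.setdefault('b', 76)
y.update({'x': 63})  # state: {'b': 75, 'x': 63}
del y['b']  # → {'x': 63}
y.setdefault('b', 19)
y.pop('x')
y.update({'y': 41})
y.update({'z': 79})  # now {'b': 19, 'y': 41, 'z': 79}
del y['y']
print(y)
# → {'b': 19, 'z': 79}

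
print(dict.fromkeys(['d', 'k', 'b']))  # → {'d': None, 'k': None, 'b': None}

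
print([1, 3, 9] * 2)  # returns [1, 3, 9, 1, 3, 9]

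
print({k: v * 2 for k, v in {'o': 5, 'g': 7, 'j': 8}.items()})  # {'o': 10, 'g': 14, 'j': 16}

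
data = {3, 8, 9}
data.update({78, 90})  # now {3, 8, 9, 78, 90}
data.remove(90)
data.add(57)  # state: {3, 8, 9, 57, 78}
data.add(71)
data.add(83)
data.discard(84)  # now {3, 8, 9, 57, 71, 78, 83}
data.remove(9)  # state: {3, 8, 57, 71, 78, 83}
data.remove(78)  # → {3, 8, 57, 71, 83}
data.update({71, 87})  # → {3, 8, 57, 71, 83, 87}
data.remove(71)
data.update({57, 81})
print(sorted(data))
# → [3, 8, 57, 81, 83, 87]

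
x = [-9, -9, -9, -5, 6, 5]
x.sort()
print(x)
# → [-9, -9, -9, -5, 5, 6]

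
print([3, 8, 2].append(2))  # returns None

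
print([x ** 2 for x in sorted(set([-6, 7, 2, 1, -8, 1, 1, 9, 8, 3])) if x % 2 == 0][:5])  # [64, 36, 4, 64]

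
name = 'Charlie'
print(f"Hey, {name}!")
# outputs Hey, Charlie!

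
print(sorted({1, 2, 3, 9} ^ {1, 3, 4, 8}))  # [2, 4, 8, 9]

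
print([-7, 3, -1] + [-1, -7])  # [-7, 3, -1, -1, -7]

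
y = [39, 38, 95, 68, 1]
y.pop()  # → 1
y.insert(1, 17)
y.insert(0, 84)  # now [84, 39, 17, 38, 95, 68]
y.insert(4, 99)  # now [84, 39, 17, 38, 99, 95, 68]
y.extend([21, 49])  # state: [84, 39, 17, 38, 99, 95, 68, 21, 49]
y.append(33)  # [84, 39, 17, 38, 99, 95, 68, 21, 49, 33]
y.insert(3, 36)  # [84, 39, 17, 36, 38, 99, 95, 68, 21, 49, 33]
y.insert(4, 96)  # [84, 39, 17, 36, 96, 38, 99, 95, 68, 21, 49, 33]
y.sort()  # [17, 21, 33, 36, 38, 39, 49, 68, 84, 95, 96, 99]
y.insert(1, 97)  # [17, 97, 21, 33, 36, 38, 39, 49, 68, 84, 95, 96, 99]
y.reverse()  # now [99, 96, 95, 84, 68, 49, 39, 38, 36, 33, 21, 97, 17]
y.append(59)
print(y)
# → [99, 96, 95, 84, 68, 49, 39, 38, 36, 33, 21, 97, 17, 59]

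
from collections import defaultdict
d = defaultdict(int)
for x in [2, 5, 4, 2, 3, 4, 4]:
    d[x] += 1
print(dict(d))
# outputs {2: 2, 5: 1, 4: 3, 3: 1}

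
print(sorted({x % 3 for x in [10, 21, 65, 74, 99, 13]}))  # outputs [0, 1, 2]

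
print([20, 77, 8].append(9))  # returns None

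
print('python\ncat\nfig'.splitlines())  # ['python', 'cat', 'fig']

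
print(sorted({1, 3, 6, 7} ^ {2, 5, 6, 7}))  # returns [1, 2, 3, 5]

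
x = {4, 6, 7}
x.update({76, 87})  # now {4, 6, 7, 76, 87}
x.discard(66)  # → {4, 6, 7, 76, 87}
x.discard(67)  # {4, 6, 7, 76, 87}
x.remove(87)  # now {4, 6, 7, 76}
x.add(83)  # {4, 6, 7, 76, 83}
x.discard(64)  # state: {4, 6, 7, 76, 83}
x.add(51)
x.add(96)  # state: {4, 6, 7, 51, 76, 83, 96}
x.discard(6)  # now {4, 7, 51, 76, 83, 96}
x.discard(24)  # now {4, 7, 51, 76, 83, 96}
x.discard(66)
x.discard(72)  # {4, 7, 51, 76, 83, 96}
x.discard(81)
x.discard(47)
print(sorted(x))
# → [4, 7, 51, 76, 83, 96]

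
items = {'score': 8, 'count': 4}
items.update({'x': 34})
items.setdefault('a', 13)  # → 13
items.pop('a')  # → 13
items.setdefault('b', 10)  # 10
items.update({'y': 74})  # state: {'score': 8, 'count': 4, 'x': 34, 'b': 10, 'y': 74}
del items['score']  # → {'count': 4, 'x': 34, 'b': 10, 'y': 74}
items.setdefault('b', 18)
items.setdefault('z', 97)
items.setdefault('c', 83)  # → 83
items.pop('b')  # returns 10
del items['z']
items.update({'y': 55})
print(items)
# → {'count': 4, 'x': 34, 'y': 55, 'c': 83}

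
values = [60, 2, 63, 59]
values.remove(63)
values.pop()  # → 59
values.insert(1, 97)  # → [60, 97, 2]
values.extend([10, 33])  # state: [60, 97, 2, 10, 33]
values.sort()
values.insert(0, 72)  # [72, 2, 10, 33, 60, 97]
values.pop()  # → 97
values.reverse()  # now [60, 33, 10, 2, 72]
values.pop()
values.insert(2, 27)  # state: [60, 33, 27, 10, 2]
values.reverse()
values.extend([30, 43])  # [2, 10, 27, 33, 60, 30, 43]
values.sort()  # [2, 10, 27, 30, 33, 43, 60]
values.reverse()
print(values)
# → [60, 43, 33, 30, 27, 10, 2]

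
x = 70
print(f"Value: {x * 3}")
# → Value: 210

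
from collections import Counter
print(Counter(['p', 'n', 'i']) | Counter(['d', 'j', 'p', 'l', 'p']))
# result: Counter({'p': 2, 'n': 1, 'i': 1, 'd': 1, 'j': 1, 'l': 1})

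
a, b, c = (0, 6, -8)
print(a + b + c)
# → -2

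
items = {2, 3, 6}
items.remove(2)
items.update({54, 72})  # {3, 6, 54, 72}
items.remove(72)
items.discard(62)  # {3, 6, 54}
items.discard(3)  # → {6, 54}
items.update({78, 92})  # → {6, 54, 78, 92}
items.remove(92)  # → {6, 54, 78}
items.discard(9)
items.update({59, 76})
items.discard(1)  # {6, 54, 59, 76, 78}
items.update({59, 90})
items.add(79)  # {6, 54, 59, 76, 78, 79, 90}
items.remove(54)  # {6, 59, 76, 78, 79, 90}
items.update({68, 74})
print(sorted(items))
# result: [6, 59, 68, 74, 76, 78, 79, 90]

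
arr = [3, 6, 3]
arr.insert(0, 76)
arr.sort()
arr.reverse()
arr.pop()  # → 3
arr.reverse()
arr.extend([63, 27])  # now [3, 6, 76, 63, 27]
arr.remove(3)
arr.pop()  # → 27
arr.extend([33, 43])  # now [6, 76, 63, 33, 43]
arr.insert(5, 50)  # [6, 76, 63, 33, 43, 50]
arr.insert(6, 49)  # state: [6, 76, 63, 33, 43, 50, 49]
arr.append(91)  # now [6, 76, 63, 33, 43, 50, 49, 91]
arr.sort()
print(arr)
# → [6, 33, 43, 49, 50, 63, 76, 91]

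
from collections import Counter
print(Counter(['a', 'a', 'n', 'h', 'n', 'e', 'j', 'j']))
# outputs Counter({'a': 2, 'n': 2, 'j': 2, 'h': 1, 'e': 1})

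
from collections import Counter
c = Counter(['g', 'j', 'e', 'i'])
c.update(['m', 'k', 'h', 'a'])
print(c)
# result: Counter({'g': 1, 'j': 1, 'e': 1, 'i': 1, 'm': 1, 'k': 1, 'h': 1, 'a': 1})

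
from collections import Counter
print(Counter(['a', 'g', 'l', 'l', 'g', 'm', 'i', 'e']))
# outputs Counter({'g': 2, 'l': 2, 'a': 1, 'm': 1, 'i': 1, 'e': 1})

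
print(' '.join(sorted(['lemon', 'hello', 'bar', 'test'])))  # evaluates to bar hello lemon test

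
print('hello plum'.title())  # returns Hello Plum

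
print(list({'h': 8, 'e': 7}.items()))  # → [('h', 8), ('e', 7)]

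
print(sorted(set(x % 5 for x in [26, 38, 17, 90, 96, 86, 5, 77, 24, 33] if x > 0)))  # [0, 1, 2, 3, 4]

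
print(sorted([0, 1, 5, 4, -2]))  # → [-2, 0, 1, 4, 5]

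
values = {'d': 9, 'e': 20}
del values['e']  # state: {'d': 9}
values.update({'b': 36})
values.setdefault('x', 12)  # 12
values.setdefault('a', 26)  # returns 26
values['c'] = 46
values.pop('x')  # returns 12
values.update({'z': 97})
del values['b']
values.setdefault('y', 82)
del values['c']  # {'d': 9, 'a': 26, 'z': 97, 'y': 82}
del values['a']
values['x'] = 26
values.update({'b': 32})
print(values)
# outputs {'d': 9, 'z': 97, 'y': 82, 'x': 26, 'b': 32}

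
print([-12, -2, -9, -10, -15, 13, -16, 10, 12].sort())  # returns None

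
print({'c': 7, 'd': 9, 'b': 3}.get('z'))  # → None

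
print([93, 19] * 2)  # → [93, 19, 93, 19]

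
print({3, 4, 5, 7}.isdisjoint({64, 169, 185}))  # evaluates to True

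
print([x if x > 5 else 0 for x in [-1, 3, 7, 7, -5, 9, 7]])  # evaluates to [0, 0, 7, 7, 0, 9, 7]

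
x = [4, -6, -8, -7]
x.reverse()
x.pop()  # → 4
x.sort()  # [-8, -7, -6]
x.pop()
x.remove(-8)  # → [-7]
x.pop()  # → -7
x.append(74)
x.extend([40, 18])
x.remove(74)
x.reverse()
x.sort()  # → [18, 40]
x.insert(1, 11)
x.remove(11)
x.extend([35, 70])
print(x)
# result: [18, 40, 35, 70]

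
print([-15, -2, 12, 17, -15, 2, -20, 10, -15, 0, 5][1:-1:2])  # [-2, 17, 2, 10, 0]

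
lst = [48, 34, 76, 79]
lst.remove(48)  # [34, 76, 79]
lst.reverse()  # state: [79, 76, 34]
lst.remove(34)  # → [79, 76]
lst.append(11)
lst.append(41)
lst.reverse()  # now [41, 11, 76, 79]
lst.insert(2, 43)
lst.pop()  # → 79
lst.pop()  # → 76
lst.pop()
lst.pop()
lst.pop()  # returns 41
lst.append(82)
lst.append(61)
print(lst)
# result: [82, 61]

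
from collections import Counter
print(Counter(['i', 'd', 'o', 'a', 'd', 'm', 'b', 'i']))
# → Counter({'i': 2, 'd': 2, 'o': 1, 'a': 1, 'm': 1, 'b': 1})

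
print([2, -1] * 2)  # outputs [2, -1, 2, -1]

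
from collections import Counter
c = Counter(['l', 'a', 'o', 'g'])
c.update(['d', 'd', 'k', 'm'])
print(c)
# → Counter({'d': 2, 'l': 1, 'a': 1, 'o': 1, 'g': 1, 'k': 1, 'm': 1})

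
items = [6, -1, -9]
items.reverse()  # [-9, -1, 6]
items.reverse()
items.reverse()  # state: [-9, -1, 6]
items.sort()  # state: [-9, -1, 6]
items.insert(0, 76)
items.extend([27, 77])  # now [76, -9, -1, 6, 27, 77]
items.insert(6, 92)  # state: [76, -9, -1, 6, 27, 77, 92]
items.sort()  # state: [-9, -1, 6, 27, 76, 77, 92]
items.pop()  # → 92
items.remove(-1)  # [-9, 6, 27, 76, 77]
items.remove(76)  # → [-9, 6, 27, 77]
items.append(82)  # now [-9, 6, 27, 77, 82]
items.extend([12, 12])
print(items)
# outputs [-9, 6, 27, 77, 82, 12, 12]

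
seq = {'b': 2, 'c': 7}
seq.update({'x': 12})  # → {'b': 2, 'c': 7, 'x': 12}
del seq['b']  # {'c': 7, 'x': 12}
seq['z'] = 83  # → {'c': 7, 'x': 12, 'z': 83}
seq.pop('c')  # 7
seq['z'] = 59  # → {'x': 12, 'z': 59}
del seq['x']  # {'z': 59}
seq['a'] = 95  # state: {'z': 59, 'a': 95}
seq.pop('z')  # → 59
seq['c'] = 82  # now {'a': 95, 'c': 82}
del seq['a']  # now {'c': 82}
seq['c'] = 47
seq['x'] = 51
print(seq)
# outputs {'c': 47, 'x': 51}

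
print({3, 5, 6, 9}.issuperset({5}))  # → True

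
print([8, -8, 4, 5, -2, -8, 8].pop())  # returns 8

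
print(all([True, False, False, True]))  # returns False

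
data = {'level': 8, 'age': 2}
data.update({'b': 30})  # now {'level': 8, 'age': 2, 'b': 30}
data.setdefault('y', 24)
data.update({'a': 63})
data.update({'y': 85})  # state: {'level': 8, 'age': 2, 'b': 30, 'y': 85, 'a': 63}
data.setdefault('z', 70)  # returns 70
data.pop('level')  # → 8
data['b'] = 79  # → {'age': 2, 'b': 79, 'y': 85, 'a': 63, 'z': 70}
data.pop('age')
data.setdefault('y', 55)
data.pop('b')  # 79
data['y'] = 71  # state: {'y': 71, 'a': 63, 'z': 70}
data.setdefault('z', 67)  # 70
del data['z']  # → {'y': 71, 'a': 63}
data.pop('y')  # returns 71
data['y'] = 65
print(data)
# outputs {'a': 63, 'y': 65}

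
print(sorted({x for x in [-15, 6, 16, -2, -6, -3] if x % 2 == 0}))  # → [-6, -2, 6, 16]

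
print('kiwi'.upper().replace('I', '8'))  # K8W8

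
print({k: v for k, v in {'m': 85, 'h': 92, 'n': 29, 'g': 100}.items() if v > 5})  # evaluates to {'m': 85, 'h': 92, 'n': 29, 'g': 100}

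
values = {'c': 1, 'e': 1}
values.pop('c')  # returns 1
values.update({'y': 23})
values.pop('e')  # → 1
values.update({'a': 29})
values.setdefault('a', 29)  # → 29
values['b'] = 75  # {'y': 23, 'a': 29, 'b': 75}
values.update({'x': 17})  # {'y': 23, 'a': 29, 'b': 75, 'x': 17}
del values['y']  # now {'a': 29, 'b': 75, 'x': 17}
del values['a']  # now {'b': 75, 'x': 17}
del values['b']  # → {'x': 17}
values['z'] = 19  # {'x': 17, 'z': 19}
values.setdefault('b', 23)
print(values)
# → {'x': 17, 'z': 19, 'b': 23}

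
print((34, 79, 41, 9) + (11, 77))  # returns (34, 79, 41, 9, 11, 77)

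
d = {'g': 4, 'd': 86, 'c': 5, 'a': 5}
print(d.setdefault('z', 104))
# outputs 104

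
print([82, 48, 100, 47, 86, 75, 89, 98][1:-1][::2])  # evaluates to [48, 47, 75]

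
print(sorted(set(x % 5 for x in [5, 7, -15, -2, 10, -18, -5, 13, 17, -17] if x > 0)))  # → [0, 2, 3]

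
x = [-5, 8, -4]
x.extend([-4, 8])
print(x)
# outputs [-5, 8, -4, -4, 8]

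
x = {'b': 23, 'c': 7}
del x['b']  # {'c': 7}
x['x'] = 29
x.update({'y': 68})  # {'c': 7, 'x': 29, 'y': 68}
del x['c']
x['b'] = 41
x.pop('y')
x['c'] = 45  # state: {'x': 29, 'b': 41, 'c': 45}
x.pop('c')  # 45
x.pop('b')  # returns 41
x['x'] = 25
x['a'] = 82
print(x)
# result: {'x': 25, 'a': 82}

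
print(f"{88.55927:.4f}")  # 88.5593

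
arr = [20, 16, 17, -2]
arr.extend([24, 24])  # [20, 16, 17, -2, 24, 24]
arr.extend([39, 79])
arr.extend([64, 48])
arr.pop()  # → 48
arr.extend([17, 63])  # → [20, 16, 17, -2, 24, 24, 39, 79, 64, 17, 63]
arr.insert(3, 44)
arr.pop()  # 63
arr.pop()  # 17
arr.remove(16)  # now [20, 17, 44, -2, 24, 24, 39, 79, 64]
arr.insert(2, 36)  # [20, 17, 36, 44, -2, 24, 24, 39, 79, 64]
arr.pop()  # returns 64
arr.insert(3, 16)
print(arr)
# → [20, 17, 36, 16, 44, -2, 24, 24, 39, 79]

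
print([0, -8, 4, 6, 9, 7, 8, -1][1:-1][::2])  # [-8, 6, 7]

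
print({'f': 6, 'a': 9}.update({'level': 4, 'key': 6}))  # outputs None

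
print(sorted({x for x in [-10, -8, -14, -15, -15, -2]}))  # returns [-15, -14, -10, -8, -2]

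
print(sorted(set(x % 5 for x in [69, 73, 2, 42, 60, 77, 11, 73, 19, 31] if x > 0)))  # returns [0, 1, 2, 3, 4]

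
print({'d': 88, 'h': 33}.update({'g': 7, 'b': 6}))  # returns None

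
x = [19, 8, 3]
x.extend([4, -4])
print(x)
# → [19, 8, 3, 4, -4]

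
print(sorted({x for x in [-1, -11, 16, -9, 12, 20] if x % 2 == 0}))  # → [12, 16, 20]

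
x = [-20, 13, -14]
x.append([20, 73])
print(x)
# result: [-20, 13, -14, [20, 73]]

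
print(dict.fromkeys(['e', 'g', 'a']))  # {'e': None, 'g': None, 'a': None}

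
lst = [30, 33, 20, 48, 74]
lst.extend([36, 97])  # [30, 33, 20, 48, 74, 36, 97]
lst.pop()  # 97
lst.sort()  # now [20, 30, 33, 36, 48, 74]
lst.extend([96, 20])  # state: [20, 30, 33, 36, 48, 74, 96, 20]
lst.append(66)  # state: [20, 30, 33, 36, 48, 74, 96, 20, 66]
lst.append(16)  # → [20, 30, 33, 36, 48, 74, 96, 20, 66, 16]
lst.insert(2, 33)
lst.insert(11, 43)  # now [20, 30, 33, 33, 36, 48, 74, 96, 20, 66, 16, 43]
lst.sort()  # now [16, 20, 20, 30, 33, 33, 36, 43, 48, 66, 74, 96]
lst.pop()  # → 96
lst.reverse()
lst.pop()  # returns 16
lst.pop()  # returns 20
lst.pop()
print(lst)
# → [74, 66, 48, 43, 36, 33, 33, 30]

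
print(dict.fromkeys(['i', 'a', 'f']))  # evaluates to {'i': None, 'a': None, 'f': None}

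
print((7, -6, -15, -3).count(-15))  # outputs 1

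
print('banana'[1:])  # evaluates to anana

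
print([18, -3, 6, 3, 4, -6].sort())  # None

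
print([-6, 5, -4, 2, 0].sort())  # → None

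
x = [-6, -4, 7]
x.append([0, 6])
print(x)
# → [-6, -4, 7, [0, 6]]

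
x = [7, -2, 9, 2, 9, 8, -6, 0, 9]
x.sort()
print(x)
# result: [-6, -2, 0, 2, 7, 8, 9, 9, 9]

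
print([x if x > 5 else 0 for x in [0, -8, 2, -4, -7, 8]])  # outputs [0, 0, 0, 0, 0, 8]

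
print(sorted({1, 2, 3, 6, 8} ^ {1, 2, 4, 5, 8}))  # [3, 4, 5, 6]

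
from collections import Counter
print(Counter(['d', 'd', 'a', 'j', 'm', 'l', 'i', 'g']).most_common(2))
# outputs [('d', 2), ('a', 1)]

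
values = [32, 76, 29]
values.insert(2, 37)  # [32, 76, 37, 29]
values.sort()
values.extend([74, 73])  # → [29, 32, 37, 76, 74, 73]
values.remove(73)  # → [29, 32, 37, 76, 74]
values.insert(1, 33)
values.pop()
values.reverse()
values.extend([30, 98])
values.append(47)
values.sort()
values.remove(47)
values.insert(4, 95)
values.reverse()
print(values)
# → [98, 76, 37, 95, 33, 32, 30, 29]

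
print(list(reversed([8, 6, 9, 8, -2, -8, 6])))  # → [6, -8, -2, 8, 9, 6, 8]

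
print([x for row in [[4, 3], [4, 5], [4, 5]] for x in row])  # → [4, 3, 4, 5, 4, 5]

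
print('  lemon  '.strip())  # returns lemon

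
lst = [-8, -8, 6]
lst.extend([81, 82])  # [-8, -8, 6, 81, 82]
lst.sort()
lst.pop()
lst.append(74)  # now [-8, -8, 6, 81, 74]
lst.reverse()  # [74, 81, 6, -8, -8]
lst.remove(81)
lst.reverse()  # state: [-8, -8, 6, 74]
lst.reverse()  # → [74, 6, -8, -8]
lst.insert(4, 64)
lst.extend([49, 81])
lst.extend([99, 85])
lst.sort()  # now [-8, -8, 6, 49, 64, 74, 81, 85, 99]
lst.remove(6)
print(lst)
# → [-8, -8, 49, 64, 74, 81, 85, 99]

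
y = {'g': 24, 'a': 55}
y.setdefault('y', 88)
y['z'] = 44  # {'g': 24, 'a': 55, 'y': 88, 'z': 44}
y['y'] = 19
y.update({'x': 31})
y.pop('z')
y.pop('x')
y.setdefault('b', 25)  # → 25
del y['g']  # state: {'a': 55, 'y': 19, 'b': 25}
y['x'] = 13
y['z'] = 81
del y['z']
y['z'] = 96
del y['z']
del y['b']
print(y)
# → {'a': 55, 'y': 19, 'x': 13}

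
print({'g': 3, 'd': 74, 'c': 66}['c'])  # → 66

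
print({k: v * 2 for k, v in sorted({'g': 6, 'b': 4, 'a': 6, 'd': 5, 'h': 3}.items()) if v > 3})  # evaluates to {'a': 12, 'b': 8, 'd': 10, 'g': 12}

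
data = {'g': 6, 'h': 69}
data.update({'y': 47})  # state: {'g': 6, 'h': 69, 'y': 47}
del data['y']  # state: {'g': 6, 'h': 69}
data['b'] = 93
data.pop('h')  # 69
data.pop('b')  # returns 93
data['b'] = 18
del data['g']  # {'b': 18}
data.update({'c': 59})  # {'b': 18, 'c': 59}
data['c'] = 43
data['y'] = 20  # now {'b': 18, 'c': 43, 'y': 20}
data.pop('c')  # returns 43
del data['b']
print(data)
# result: {'y': 20}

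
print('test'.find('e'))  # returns 1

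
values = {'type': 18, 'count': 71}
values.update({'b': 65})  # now {'type': 18, 'count': 71, 'b': 65}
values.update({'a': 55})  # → {'type': 18, 'count': 71, 'b': 65, 'a': 55}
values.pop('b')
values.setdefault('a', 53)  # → 55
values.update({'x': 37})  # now {'type': 18, 'count': 71, 'a': 55, 'x': 37}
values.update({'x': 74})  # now {'type': 18, 'count': 71, 'a': 55, 'x': 74}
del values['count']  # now {'type': 18, 'a': 55, 'x': 74}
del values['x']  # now {'type': 18, 'a': 55}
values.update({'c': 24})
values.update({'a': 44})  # {'type': 18, 'a': 44, 'c': 24}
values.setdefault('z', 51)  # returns 51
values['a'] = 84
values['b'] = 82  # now {'type': 18, 'a': 84, 'c': 24, 'z': 51, 'b': 82}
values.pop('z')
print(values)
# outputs {'type': 18, 'a': 84, 'c': 24, 'b': 82}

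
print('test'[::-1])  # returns tset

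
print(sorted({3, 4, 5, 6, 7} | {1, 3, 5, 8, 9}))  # [1, 3, 4, 5, 6, 7, 8, 9]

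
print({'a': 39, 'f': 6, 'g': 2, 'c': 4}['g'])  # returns 2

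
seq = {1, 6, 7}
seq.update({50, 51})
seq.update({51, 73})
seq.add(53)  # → {1, 6, 7, 50, 51, 53, 73}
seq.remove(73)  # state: {1, 6, 7, 50, 51, 53}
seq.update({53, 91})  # {1, 6, 7, 50, 51, 53, 91}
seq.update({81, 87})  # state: {1, 6, 7, 50, 51, 53, 81, 87, 91}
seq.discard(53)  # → {1, 6, 7, 50, 51, 81, 87, 91}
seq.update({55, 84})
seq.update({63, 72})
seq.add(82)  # {1, 6, 7, 50, 51, 55, 63, 72, 81, 82, 84, 87, 91}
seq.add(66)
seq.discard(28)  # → {1, 6, 7, 50, 51, 55, 63, 66, 72, 81, 82, 84, 87, 91}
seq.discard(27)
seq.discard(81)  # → {1, 6, 7, 50, 51, 55, 63, 66, 72, 82, 84, 87, 91}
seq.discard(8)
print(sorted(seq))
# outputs [1, 6, 7, 50, 51, 55, 63, 66, 72, 82, 84, 87, 91]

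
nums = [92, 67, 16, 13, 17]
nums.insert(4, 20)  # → [92, 67, 16, 13, 20, 17]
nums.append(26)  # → [92, 67, 16, 13, 20, 17, 26]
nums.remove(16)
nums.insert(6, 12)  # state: [92, 67, 13, 20, 17, 26, 12]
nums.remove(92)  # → [67, 13, 20, 17, 26, 12]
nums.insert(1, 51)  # [67, 51, 13, 20, 17, 26, 12]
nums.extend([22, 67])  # [67, 51, 13, 20, 17, 26, 12, 22, 67]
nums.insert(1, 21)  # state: [67, 21, 51, 13, 20, 17, 26, 12, 22, 67]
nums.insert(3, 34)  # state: [67, 21, 51, 34, 13, 20, 17, 26, 12, 22, 67]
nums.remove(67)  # [21, 51, 34, 13, 20, 17, 26, 12, 22, 67]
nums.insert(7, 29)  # [21, 51, 34, 13, 20, 17, 26, 29, 12, 22, 67]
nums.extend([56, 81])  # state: [21, 51, 34, 13, 20, 17, 26, 29, 12, 22, 67, 56, 81]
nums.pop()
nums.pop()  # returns 56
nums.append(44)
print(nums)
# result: [21, 51, 34, 13, 20, 17, 26, 29, 12, 22, 67, 44]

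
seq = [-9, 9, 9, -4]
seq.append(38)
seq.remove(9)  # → [-9, 9, -4, 38]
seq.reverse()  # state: [38, -4, 9, -9]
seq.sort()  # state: [-9, -4, 9, 38]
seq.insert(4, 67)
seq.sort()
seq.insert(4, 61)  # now [-9, -4, 9, 38, 61, 67]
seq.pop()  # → 67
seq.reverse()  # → [61, 38, 9, -4, -9]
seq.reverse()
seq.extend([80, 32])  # [-9, -4, 9, 38, 61, 80, 32]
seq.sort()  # [-9, -4, 9, 32, 38, 61, 80]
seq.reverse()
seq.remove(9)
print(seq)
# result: [80, 61, 38, 32, -4, -9]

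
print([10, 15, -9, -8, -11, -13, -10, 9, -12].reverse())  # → None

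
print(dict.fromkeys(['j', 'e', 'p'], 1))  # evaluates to {'j': 1, 'e': 1, 'p': 1}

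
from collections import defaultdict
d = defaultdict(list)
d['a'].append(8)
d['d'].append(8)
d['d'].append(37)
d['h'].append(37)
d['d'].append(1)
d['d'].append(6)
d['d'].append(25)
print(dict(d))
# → {'a': [8], 'd': [8, 37, 1, 6, 25], 'h': [37]}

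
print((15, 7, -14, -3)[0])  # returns 15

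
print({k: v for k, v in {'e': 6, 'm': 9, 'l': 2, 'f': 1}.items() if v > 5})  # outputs {'e': 6, 'm': 9}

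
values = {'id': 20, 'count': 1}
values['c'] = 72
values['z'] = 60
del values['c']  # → {'id': 20, 'count': 1, 'z': 60}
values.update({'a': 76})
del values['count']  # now {'id': 20, 'z': 60, 'a': 76}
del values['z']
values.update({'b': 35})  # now {'id': 20, 'a': 76, 'b': 35}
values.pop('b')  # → 35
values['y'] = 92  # {'id': 20, 'a': 76, 'y': 92}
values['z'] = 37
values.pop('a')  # 76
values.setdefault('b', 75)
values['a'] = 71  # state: {'id': 20, 'y': 92, 'z': 37, 'b': 75, 'a': 71}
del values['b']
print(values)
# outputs {'id': 20, 'y': 92, 'z': 37, 'a': 71}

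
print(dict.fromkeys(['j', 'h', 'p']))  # {'j': None, 'h': None, 'p': None}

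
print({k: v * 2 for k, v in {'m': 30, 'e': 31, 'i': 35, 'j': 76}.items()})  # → {'m': 60, 'e': 62, 'i': 70, 'j': 152}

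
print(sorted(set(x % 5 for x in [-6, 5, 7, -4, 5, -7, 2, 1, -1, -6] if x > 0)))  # [0, 1, 2]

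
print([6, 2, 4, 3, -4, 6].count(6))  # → 2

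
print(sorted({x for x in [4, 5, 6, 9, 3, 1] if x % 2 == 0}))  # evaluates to [4, 6]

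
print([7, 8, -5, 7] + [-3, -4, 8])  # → [7, 8, -5, 7, -3, -4, 8]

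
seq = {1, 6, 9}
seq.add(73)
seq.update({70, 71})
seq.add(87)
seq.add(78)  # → {1, 6, 9, 70, 71, 73, 78, 87}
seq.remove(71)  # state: {1, 6, 9, 70, 73, 78, 87}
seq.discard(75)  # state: {1, 6, 9, 70, 73, 78, 87}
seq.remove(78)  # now {1, 6, 9, 70, 73, 87}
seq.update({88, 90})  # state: {1, 6, 9, 70, 73, 87, 88, 90}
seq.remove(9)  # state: {1, 6, 70, 73, 87, 88, 90}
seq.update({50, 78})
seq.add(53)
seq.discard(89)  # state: {1, 6, 50, 53, 70, 73, 78, 87, 88, 90}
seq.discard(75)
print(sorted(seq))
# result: [1, 6, 50, 53, 70, 73, 78, 87, 88, 90]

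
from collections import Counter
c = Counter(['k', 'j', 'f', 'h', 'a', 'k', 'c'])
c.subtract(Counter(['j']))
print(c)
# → Counter({'k': 2, 'f': 1, 'h': 1, 'a': 1, 'c': 1, 'j': 0})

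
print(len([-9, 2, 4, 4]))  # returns 4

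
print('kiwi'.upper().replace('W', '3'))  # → KI3I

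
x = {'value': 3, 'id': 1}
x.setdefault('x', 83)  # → 83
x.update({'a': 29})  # {'value': 3, 'id': 1, 'x': 83, 'a': 29}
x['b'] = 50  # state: {'value': 3, 'id': 1, 'x': 83, 'a': 29, 'b': 50}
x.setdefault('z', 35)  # 35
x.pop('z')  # 35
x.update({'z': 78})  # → {'value': 3, 'id': 1, 'x': 83, 'a': 29, 'b': 50, 'z': 78}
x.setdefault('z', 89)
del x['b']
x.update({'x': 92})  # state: {'value': 3, 'id': 1, 'x': 92, 'a': 29, 'z': 78}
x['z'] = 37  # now {'value': 3, 'id': 1, 'x': 92, 'a': 29, 'z': 37}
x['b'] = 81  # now {'value': 3, 'id': 1, 'x': 92, 'a': 29, 'z': 37, 'b': 81}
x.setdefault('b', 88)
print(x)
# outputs {'value': 3, 'id': 1, 'x': 92, 'a': 29, 'z': 37, 'b': 81}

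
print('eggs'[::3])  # es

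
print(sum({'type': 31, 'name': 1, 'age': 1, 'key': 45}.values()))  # 78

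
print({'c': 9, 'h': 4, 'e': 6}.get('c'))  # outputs 9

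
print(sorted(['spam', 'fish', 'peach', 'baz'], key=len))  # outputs ['baz', 'spam', 'fish', 'peach']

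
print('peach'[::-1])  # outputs hcaep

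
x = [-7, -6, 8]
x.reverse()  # [8, -6, -7]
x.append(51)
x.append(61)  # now [8, -6, -7, 51, 61]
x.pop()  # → 61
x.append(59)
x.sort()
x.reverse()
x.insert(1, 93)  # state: [59, 93, 51, 8, -6, -7]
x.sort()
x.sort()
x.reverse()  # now [93, 59, 51, 8, -6, -7]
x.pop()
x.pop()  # -6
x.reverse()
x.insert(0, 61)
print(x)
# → [61, 8, 51, 59, 93]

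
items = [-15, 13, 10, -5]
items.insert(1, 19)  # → [-15, 19, 13, 10, -5]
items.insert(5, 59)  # [-15, 19, 13, 10, -5, 59]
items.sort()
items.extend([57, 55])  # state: [-15, -5, 10, 13, 19, 59, 57, 55]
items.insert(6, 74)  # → [-15, -5, 10, 13, 19, 59, 74, 57, 55]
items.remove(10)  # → [-15, -5, 13, 19, 59, 74, 57, 55]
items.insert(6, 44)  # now [-15, -5, 13, 19, 59, 74, 44, 57, 55]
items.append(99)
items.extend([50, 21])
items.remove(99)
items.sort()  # [-15, -5, 13, 19, 21, 44, 50, 55, 57, 59, 74]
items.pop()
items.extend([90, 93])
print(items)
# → [-15, -5, 13, 19, 21, 44, 50, 55, 57, 59, 90, 93]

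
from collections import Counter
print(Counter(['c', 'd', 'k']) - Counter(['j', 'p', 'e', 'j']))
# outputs Counter({'c': 1, 'd': 1, 'k': 1})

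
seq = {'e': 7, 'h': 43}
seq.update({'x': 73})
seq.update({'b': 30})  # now {'e': 7, 'h': 43, 'x': 73, 'b': 30}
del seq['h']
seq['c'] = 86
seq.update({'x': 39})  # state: {'e': 7, 'x': 39, 'b': 30, 'c': 86}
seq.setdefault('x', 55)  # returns 39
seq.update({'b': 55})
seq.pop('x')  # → 39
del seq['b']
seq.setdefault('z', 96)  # 96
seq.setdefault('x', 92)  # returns 92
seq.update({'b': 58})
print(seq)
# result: {'e': 7, 'c': 86, 'z': 96, 'x': 92, 'b': 58}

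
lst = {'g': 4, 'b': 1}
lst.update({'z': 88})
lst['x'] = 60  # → {'g': 4, 'b': 1, 'z': 88, 'x': 60}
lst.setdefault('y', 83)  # 83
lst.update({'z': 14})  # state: {'g': 4, 'b': 1, 'z': 14, 'x': 60, 'y': 83}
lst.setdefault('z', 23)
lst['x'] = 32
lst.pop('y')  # 83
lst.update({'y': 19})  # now {'g': 4, 'b': 1, 'z': 14, 'x': 32, 'y': 19}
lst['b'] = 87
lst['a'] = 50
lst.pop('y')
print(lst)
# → {'g': 4, 'b': 87, 'z': 14, 'x': 32, 'a': 50}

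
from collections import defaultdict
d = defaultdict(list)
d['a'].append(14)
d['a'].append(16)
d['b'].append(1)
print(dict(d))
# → {'a': [14, 16], 'b': [1]}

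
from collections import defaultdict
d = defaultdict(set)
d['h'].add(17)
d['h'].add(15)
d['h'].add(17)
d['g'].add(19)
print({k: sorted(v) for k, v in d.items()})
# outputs {'h': [15, 17], 'g': [19]}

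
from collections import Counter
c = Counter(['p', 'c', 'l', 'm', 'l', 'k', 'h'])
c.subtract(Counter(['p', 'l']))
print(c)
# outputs Counter({'c': 1, 'l': 1, 'm': 1, 'k': 1, 'h': 1, 'p': 0})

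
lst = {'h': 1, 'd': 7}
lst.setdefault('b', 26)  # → 26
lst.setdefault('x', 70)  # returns 70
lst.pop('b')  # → 26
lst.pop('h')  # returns 1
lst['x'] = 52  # {'d': 7, 'x': 52}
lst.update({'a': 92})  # {'d': 7, 'x': 52, 'a': 92}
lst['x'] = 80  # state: {'d': 7, 'x': 80, 'a': 92}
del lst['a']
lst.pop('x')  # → 80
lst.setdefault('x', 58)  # 58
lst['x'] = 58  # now {'d': 7, 'x': 58}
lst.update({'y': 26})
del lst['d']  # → {'x': 58, 'y': 26}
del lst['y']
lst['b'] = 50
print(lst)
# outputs {'x': 58, 'b': 50}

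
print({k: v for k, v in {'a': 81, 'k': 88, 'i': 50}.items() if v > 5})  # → {'a': 81, 'k': 88, 'i': 50}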